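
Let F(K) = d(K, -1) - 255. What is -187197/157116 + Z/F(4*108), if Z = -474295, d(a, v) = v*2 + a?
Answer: -4970139513/1833020 ≈ -2711.4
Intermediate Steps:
d(a, v) = a + 2*v (d(a, v) = 2*v + a = a + 2*v)
F(K) = -257 + K (F(K) = (K + 2*(-1)) - 255 = (K - 2) - 255 = (-2 + K) - 255 = -257 + K)
-187197/157116 + Z/F(4*108) = -187197/157116 - 474295/(-257 + 4*108) = -187197*1/157116 - 474295/(-257 + 432) = -62399/52372 - 474295/175 = -62399/52372 - 474295*1/175 = -62399/52372 - 94859/35 = -4970139513/1833020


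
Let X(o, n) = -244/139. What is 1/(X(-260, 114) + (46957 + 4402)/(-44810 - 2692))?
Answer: -32526/92263 ≈ -0.35254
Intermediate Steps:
X(o, n) = -244/139 (X(o, n) = -244*1/139 = -244/139)
1/(X(-260, 114) + (46957 + 4402)/(-44810 - 2692)) = 1/(-244/139 + (46957 + 4402)/(-44810 - 2692)) = 1/(-244/139 + 51359/(-47502)) = 1/(-244/139 + 51359*(-1/47502)) = 1/(-244/139 - 253/234) = 1/(-92263/32526) = -32526/92263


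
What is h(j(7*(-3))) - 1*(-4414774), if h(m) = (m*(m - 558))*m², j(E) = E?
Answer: 9776893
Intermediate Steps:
h(m) = m³*(-558 + m) (h(m) = (m*(-558 + m))*m² = m³*(-558 + m))
h(j(7*(-3))) - 1*(-4414774) = (7*(-3))³*(-558 + 7*(-3)) - 1*(-4414774) = (-21)³*(-558 - 21) + 4414774 = -9261*(-579) + 4414774 = 5362119 + 4414774 = 9776893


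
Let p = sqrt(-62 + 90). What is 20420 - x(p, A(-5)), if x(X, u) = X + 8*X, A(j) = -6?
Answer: 20420 - 18*sqrt(7) ≈ 20372.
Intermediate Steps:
p = 2*sqrt(7) (p = sqrt(28) = 2*sqrt(7) ≈ 5.2915)
x(X, u) = 9*X
20420 - x(p, A(-5)) = 20420 - 9*2*sqrt(7) = 20420 - 18*sqrt(7)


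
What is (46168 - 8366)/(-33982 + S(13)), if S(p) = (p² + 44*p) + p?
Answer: -18901/16614 ≈ -1.1377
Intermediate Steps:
S(p) = p² + 45*p
(46168 - 8366)/(-33982 + S(13)) = (46168 - 8366)/(-33982 + 13*(45 + 13)) = 37802/(-33982 + 13*58) = 37802/(-33982 + 754) = 37802/(-33228) = 37802*(-1/33228) = -18901/16614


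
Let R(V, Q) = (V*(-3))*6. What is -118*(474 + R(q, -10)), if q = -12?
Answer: -81420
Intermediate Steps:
R(V, Q) = -18*V (R(V, Q) = -3*V*6 = -18*V)
-118*(474 + R(q, -10)) = -118*(474 - 18*(-12)) = -118*(474 + 216) = -118*690 = -81420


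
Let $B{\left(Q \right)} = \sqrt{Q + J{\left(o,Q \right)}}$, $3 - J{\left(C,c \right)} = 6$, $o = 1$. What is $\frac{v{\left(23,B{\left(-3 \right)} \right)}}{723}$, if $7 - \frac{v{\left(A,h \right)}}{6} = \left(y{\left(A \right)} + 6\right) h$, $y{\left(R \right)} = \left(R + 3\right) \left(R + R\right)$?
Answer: $\frac{14}{241} - \frac{2404 i \sqrt{6}}{241} \approx 0.058091 - 24.434 i$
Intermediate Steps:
$J{\left(C,c \right)} = -3$ ($J{\left(C,c \right)} = 3 - 6 = -3$)
$B{\left(Q \right)} = \sqrt{-3 + Q}$ ($B{\left(Q \right)} = \sqrt{Q - 3} = \sqrt{-3 + Q}$)
$y{\left(R \right)} = 2 R \left(3 + R\right)$ ($y{\left(R \right)} = \left(3 + R\right) 2 R = 2 R \left(3 + R\right)$)
$v{\left(A,h \right)} = 42 - 6 h \left(6 + 2 A \left(3 + A\right)\right)$ ($v{\left(A,h \right)} = 42 - 6 \left(2 A \left(3 + A\right) + 6\right) h = 42 - 6 \left(6 + 2 A \left(3 + A\right)\right) h = 42 - 6 h \left(6 + 2 A \left(3 + A\right)\right)$)
$\frac{v{\left(23,B{\left(-3 \right)} \right)}}{723} = \frac{42 - 36 \sqrt{-3 - 3} - 276 \sqrt{-3 - 3} \left(3 + 23\right)}{723} = \left(42 - 36 \sqrt{-6} - 276 \sqrt{-6} \cdot 26\right) \frac{1}{723} = \left(42 - 36 i \sqrt{6} - 276 i \sqrt{6} \cdot 26\right) \frac{1}{723} = \left(42 - 36 i \sqrt{6} - 7176 i \sqrt{6}\right) \frac{1}{723} = \left(42 - 7212 i \sqrt{6}\right) \frac{1}{723} = \frac{14}{241} - \frac{2404 i \sqrt{6}}{241}$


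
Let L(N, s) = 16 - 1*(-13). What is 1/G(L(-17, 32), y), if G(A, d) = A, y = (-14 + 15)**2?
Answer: 1/29 ≈ 0.034483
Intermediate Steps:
L(N, s) = 29 (L(N, s) = 16 + 13 = 29)
y = 1 (y = 1**2 = 1)
1/G(L(-17, 32), y) = 1/29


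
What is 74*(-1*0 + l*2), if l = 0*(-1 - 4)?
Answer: 0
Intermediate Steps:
l = 0 (l = 0*(-5) = 0)
74*(-1*0 + l*2) = 74*(-1*0 + 0*2) = 74*(0 + 0) = 74*0 = 0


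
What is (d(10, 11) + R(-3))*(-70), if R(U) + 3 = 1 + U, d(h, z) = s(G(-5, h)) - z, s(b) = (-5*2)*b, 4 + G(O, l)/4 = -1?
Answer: -12880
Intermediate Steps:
G(O, l) = -20 (G(O, l) = -16 + 4*(-1) = -16 - 4 = -20)
s(b) = -10*b
d(h, z) = 200 - z (d(h, z) = -10*(-20) - z = 200 - z)
R(U) = -2 + U (R(U) = -3 + (1 + U) = -2 + U)
(d(10, 11) + R(-3))*(-70) = ((200 - 1*11) + (-2 - 3))*(-70) = ((200 - 11) - 5)*(-70) = (189 - 5)*(-70) = 184*(-70) = -12880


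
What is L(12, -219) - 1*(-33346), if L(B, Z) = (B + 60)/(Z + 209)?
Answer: 166694/5 ≈ 33339.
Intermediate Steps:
L(B, Z) = (60 + B)/(209 + Z)
L(12, -219) - 1*(-33346) = (60 + 12)/(209 - 219) - 1*(-33346) = 72/(-10) + 33346 = -1/10*72 + 33346 = -36/5 + 33346 = 166694/5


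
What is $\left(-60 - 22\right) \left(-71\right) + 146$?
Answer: $5968$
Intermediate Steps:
$\left(-60 - 22\right) \left(-71\right) + 146 = \left(-82\right) \left(-71\right) + 146 = 5822 + 146 = 5968$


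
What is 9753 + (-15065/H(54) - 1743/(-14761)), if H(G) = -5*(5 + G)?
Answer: 8538455677/870899 ≈ 9804.2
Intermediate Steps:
H(G) = -25 - 5*G
9753 + (-15065/H(54) - 1743/(-14761)) = 9753 + (-15065/(-25 - 5*54) - 1743/(-14761)) = 9753 + (-15065/(-25 - 270) - 1743*(-1/14761)) = 9753 + (-15065/(-295) + 1743/14761) = 9753 + (-15065*(-1/295) + 1743/14761) = 9753 + (3013/59 + 1743/14761) = 9753 + 44577730/870899 = 8538455677/870899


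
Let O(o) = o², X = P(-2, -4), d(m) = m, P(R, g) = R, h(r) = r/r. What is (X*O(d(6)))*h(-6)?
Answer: -72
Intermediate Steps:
h(r) = 1
X = -2
(X*O(d(6)))*h(-6) = -2*6²*1 = -2*36*1 = -72*1 = -72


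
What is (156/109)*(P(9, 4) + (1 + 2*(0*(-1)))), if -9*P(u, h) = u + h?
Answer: -208/327 ≈ -0.63609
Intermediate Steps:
P(u, h) = -h/9 - u/9 (P(u, h) = -(u + h)/9 = -(h + u)/9 = -h/9 - u/9)
(156/109)*(P(9, 4) + (1 + 2*(0*(-1)))) = (156/109)*((-⅑*4 - ⅑*9) + (1 + 2*(0*(-1)))) = (156*(1/109))*((-4/9 - 1) + (1 + 2*0)) = 156*(-13/9 + (1 + 0))/109 = 156*(-13/9 + 1)/109 = (156/109)*(-4/9) = -208/327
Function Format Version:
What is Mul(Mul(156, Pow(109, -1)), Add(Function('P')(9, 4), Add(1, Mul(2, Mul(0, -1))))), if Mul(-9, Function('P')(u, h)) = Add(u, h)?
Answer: Rational(-208, 327) ≈ -0.63609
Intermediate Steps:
Function('P')(u, h) = Add(Mul(Rational(-1, 9), h), Mul(Rational(-1, 9), u)) (Function('P')(u, h) = Mul(Rational(-1, 9), Add(u, h)) = Mul(Rational(-1, 9), Add(h, u)) = Add(Mul(Rational(-1, 9), h), Mul(Rational(-1, 9), u)))
Mul(Mul(156, Pow(109, -1)), Add(Function('P')(9, 4), Add(1, Mul(2, Mul(0, -1))))) = Mul(Mul(156, Pow(109, -1)), Add(Add(Mul(Rational(-1, 9), 4), Mul(Rational(-1, 9), 9)), Add(1, Mul(2, Mul(0, -1))))) = Mul(Mul(156, Rational(1, 109)), Add(Add(Rational(-4, 9), -1), Add(1, Mul(2, 0)))) = Mul(Rational(156, 109), Add(Rational(-13, 9), Add(1, 0))) = Mul(Rational(156, 109), Add(Rational(-13, 9), 1)) = Mul(Rational(156, 109), Rational(-4, 9)) = Rational(-208, 327)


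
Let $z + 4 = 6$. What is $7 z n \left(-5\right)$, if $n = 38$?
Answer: $-2660$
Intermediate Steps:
$z = 2$ ($z = -4 + 6 = 2$)
$7 z n \left(-5\right) = 7 \cdot 2 \cdot 38 \left(-5\right) = 14 \cdot 38 \left(-5\right) = 532 \left(-5\right) = -2660$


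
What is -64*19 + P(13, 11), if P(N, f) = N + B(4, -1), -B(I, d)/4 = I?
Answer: -1219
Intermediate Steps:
B(I, d) = -4*I
P(N, f) = -16 + N (P(N, f) = N - 4*4 = N - 16 = -16 + N)
-64*19 + P(13, 11) = -64*19 + (-16 + 13) = -1216 - 3 = -1219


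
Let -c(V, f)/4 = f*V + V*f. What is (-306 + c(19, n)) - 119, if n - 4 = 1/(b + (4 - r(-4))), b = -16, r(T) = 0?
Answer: -3061/3 ≈ -1020.3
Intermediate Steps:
n = 47/12 (n = 4 + 1/(-16 + (4 - 1*0)) = 4 + 1/(-16 + (4 + 0)) = 4 + 1/(-16 + 4) = 4 + 1/(-12) = 4 - 1/12 = 47/12 ≈ 3.9167)
c(V, f) = -8*V*f (c(V, f) = -4*(f*V + V*f) = -4*(V*f + V*f) = -8*V*f)
(-306 + c(19, n)) - 119 = (-306 - 8*19*47/12) - 119 = (-306 - 1786/3) - 119 = -2704/3 - 119 = -3061/3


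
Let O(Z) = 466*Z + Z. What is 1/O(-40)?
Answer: -1/18680 ≈ -5.3533e-5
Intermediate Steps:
O(Z) = 467*Z
1/O(-40) = 1/(467*(-40)) = 1/(-18680) = -1/18680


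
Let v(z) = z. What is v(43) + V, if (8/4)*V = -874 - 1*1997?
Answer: -2785/2 ≈ -1392.5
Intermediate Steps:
V = -2871/2 (V = (-874 - 1*1997)/2 = (-874 - 1997)/2 = (½)*(-2871) = -2871/2 ≈ -1435.5)
v(43) + V = 43 - 2871/2 = -2785/2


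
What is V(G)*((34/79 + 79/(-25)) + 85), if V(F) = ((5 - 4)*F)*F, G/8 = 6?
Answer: 374363136/1975 ≈ 1.8955e+5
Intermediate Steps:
G = 48 (G = 8*6 = 48)
V(F) = F**2 (V(F) = (1*F)*F = F*F = F**2)
V(G)*((34/79 + 79/(-25)) + 85) = 48**2*((34/79 + 79/(-25)) + 85) = 2304*((34*(1/79) + 79*(-1/25)) + 85) = 2304*((34/79 - 79/25) + 85) = 2304*(-5391/1975 + 85) = 2304*(162484/1975) = 374363136/1975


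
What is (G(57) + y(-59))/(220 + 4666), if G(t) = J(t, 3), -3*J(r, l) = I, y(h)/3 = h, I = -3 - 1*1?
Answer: -527/14658 ≈ -0.035953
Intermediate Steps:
I = -4 (I = -3 - 1 = -4)
y(h) = 3*h
J(r, l) = 4/3 (J(r, l) = -1/3*(-4) = 4/3)
G(t) = 4/3
(G(57) + y(-59))/(220 + 4666) = (4/3 + 3*(-59))/(220 + 4666) = (4/3 - 177)/4886 = -527/3*1/4886 = -527/14658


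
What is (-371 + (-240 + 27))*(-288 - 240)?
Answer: 308352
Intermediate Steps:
(-371 + (-240 + 27))*(-288 - 240) = (-371 - 213)*(-528) = -584*(-528) = 308352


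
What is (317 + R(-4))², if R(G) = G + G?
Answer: 95481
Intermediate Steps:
R(G) = 2*G
(317 + R(-4))² = (317 + 2*(-4))² = (317 - 8)² = 309² = 95481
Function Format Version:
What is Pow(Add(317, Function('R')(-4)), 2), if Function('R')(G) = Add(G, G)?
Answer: 95481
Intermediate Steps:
Function('R')(G) = Mul(2, G)
Pow(Add(317, Function('R')(-4)), 2) = Pow(Add(317, Mul(2, -4)), 2) = Pow(Add(317, -8), 2) = Pow(309, 2) = 95481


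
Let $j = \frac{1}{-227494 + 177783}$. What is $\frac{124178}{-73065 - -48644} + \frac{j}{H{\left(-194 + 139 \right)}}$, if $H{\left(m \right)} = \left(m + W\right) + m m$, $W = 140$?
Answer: $- \frac{19198069079801}{3775516149410} \approx -5.0849$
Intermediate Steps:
$j = - \frac{1}{49711}$ ($j = \frac{1}{-49711} = - \frac{1}{49711} \approx -2.0116 \cdot 10^{-5}$)
$H{\left(m \right)} = 140 + m + m^{2}$ ($H{\left(m \right)} = \left(m + 140\right) + m m = \left(140 + m\right) + m^{2} = 140 + m + m^{2}$)
$\frac{124178}{-73065 - -48644} + \frac{j}{H{\left(-194 + 139 \right)}} = \frac{124178}{-73065 - -48644} - \frac{1}{49711 \left(140 + \left(-194 + 139\right) + \left(-194 + 139\right)^{2}\right)} = \frac{124178}{-73065 + 48644} - \frac{1}{49711 \left(140 - 55 + \left(-55\right)^{2}\right)} = \frac{124178}{-24421} - \frac{1}{49711 \left(140 - 55 + 3025\right)} = 124178 \left(- \frac{1}{24421}\right) - \frac{1}{49711 \cdot 3110} = - \frac{124178}{24421} - \frac{1}{154601210} = - \frac{19198069079801}{3775516149410}$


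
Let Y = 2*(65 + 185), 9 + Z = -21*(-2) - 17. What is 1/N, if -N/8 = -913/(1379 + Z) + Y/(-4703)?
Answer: 6560685/39930712 ≈ 0.16430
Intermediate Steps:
Z = 16 (Z = -9 + (-21*(-2) - 17) = -9 + (42 - 17) = -9 + 25 = 16)
Y = 500 (Y = 2*250 = 500)
N = 39930712/6560685 (N = -8*(-913/(1379 + 16) + 500/(-4703)) = -8*(-913/1395 + 500*(-1/4703)) = -8*(-913*1/1395 - 500/4703) = -8*(-913/1395 - 500/4703) = -8*(-4991339/6560685) = 39930712/6560685 ≈ 6.0864)
1/N = 1/(39930712/6560685) = 6560685/39930712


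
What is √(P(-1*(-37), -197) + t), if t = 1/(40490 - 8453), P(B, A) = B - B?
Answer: √32037/32037 ≈ 0.0055869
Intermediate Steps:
P(B, A) = 0
t = 1/32037 ≈ 3.1214e-5
√(P(-1*(-37), -197) + t) = √(0 + 1/32037) = √(1/32037) = √32037/32037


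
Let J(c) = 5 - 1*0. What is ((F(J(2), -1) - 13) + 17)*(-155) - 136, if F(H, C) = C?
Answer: -601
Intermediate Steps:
J(c) = 5 (J(c) = 5 + 0 = 5)
((F(J(2), -1) - 13) + 17)*(-155) - 136 = ((-1 - 13) + 17)*(-155) - 136 = (-14 + 17)*(-155) - 136 = 3*(-155) - 136 = -465 - 136 = -601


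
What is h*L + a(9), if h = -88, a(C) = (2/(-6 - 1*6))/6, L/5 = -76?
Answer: 1203839/36 ≈ 33440.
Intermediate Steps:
L = -380 (L = 5*(-76) = -380)
a(C) = -1/36 (a(C) = (2/(-6 - 6))*(⅙) = (2/(-12))*(⅙) = (2*(-1/12))*(⅙) = -⅙*⅙ = -1/36)
h*L + a(9) = -88*(-380) - 1/36 = 33440 - 1/36 = 1203839/36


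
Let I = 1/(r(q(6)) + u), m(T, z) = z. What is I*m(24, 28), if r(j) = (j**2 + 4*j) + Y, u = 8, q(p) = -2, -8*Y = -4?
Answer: 56/9 ≈ 6.2222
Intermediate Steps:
Y = 1/2 (Y = -1/8*(-4) = 1/2 ≈ 0.50000)
r(j) = 1/2 + j**2 + 4*j (r(j) = (j**2 + 4*j) + 1/2 = 1/2 + j**2 + 4*j)
I = 2/9 (I = 1/((1/2 + (-2)**2 + 4*(-2)) + 8) = 1/((1/2 + 4 - 8) + 8) = 1/(-7/2 + 8) = 1/(9/2) = 2/9 ≈ 0.22222)
I*m(24, 28) = (2/9)*28 = 56/9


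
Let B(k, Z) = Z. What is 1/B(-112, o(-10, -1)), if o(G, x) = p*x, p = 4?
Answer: -1/4 ≈ -0.25000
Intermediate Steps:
o(G, x) = 4*x
1/B(-112, o(-10, -1)) = 1/(4*(-1)) = 1/(-4) = -1/4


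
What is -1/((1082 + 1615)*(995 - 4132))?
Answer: 1/8460489 ≈ 1.1820e-7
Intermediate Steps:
-1/((1082 + 1615)*(995 - 4132)) = -1/(2697*(-3137)) = -1/(-8460489) = -1*(-1/8460489) = 1/8460489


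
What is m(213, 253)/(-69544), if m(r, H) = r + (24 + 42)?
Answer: -279/69544 ≈ -0.0040118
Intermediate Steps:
m(r, H) = 66 + r (m(r, H) = r + 66 = 66 + r)
m(213, 253)/(-69544) = (66 + 213)/(-69544) = 279*(-1/69544) = -279/69544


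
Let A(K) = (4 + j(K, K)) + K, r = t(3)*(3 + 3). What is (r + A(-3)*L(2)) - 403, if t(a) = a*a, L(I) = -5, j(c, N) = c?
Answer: -339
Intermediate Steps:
t(a) = a²
r = 54 (r = 3²*(3 + 3) = 9*6 = 54)
A(K) = 4 + 2*K (A(K) = (4 + K) + K = 4 + 2*K)
(r + A(-3)*L(2)) - 403 = (54 + (4 + 2*(-3))*(-5)) - 403 = (54 + (4 - 6)*(-5)) - 403 = (54 - 2*(-5)) - 403 = (54 + 10) - 403 = 64 - 403 = -339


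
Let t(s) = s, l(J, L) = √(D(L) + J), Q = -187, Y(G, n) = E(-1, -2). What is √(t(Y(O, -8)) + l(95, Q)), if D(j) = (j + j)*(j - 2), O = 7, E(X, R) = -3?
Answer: √(-3 + √70781) ≈ 16.219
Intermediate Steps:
D(j) = 2*j*(-2 + j) (D(j) = (2*j)*(-2 + j) = 2*j*(-2 + j))
Y(G, n) = -3
l(J, L) = √(J + 2*L*(-2 + L)) (l(J, L) = √(2*L*(-2 + L) + J) = √(J + 2*L*(-2 + L)))
√(t(Y(O, -8)) + l(95, Q)) = √(-3 + √(95 + 2*(-187)*(-2 - 187))) = √(-3 + √(95 + 2*(-187)*(-189))) = √(-3 + √(95 + 70686)) = √(-3 + √70781)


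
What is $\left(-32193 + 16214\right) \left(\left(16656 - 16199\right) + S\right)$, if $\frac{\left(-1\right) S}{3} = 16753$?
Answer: $795786158$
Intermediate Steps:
$S = -50259$ ($S = \left(-3\right) 16753 = -50259$)
$\left(-32193 + 16214\right) \left(\left(16656 - 16199\right) + S\right) = \left(-32193 + 16214\right) \left(\left(16656 - 16199\right) - 50259\right) = - 15979 \left(457 - 50259\right) = \left(-15979\right) \left(-49802\right) = 795786158$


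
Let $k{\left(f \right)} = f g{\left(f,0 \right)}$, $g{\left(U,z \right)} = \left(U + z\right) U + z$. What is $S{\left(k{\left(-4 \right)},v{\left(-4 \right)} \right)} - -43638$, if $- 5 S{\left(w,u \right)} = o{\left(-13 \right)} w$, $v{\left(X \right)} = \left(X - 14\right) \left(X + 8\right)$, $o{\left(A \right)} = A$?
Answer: $\frac{217358}{5} \approx 43472.0$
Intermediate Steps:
$g{\left(U,z \right)} = z + U \left(U + z\right)$ ($g{\left(U,z \right)} = U \left(U + z\right) + z = z + U \left(U + z\right)$)
$v{\left(X \right)} = \left(-14 + X\right) \left(8 + X\right)$
$k{\left(f \right)} = f^{3}$ ($k{\left(f \right)} = f \left(0 + f^{2} + f 0\right) = f \left(0 + f^{2} + 0\right) = f f^{2} = f^{3}$)
$S{\left(w,u \right)} = \frac{13 w}{5}$ ($S{\left(w,u \right)} = - \frac{\left(-13\right) w}{5} = \frac{13 w}{5}$)
$S{\left(k{\left(-4 \right)},v{\left(-4 \right)} \right)} - -43638 = \frac{13 \left(-4\right)^{3}}{5} - -43638 = \frac{13}{5} \left(-64\right) + 43638 = - \frac{832}{5} + 43638 = \frac{217358}{5}$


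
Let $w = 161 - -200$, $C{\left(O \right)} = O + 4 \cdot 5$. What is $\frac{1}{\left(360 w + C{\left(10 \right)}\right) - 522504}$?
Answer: $- \frac{1}{392514} \approx -2.5477 \cdot 10^{-6}$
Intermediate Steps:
$C{\left(O \right)} = 20 + O$ ($C{\left(O \right)} = O + 20 = 20 + O$)
$w = 361$ ($w = 161 + 200 = 361$)
$\frac{1}{\left(360 w + C{\left(10 \right)}\right) - 522504} = \frac{1}{\left(360 \cdot 361 + \left(20 + 10\right)\right) - 522504} = \frac{1}{\left(129960 + 30\right) - 522504} = \frac{1}{129990 - 522504} = \frac{1}{-392514} = - \frac{1}{392514}$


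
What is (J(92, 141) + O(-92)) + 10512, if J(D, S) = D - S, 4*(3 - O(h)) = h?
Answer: 10489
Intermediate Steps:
O(h) = 3 - h/4
(J(92, 141) + O(-92)) + 10512 = ((92 - 1*141) + (3 - 1/4*(-92))) + 10512 = ((92 - 141) + (3 + 23)) + 10512 = (-49 + 26) + 10512 = -23 + 10512 = 10489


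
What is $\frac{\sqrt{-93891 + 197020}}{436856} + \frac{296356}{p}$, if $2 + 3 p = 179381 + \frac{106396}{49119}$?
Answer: $\frac{43670131092}{8811023497} + \frac{\sqrt{103129}}{436856} \approx 4.957$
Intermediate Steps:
$p = \frac{8811023497}{147357}$ ($p = - \frac{2}{3} + \frac{179381 + \frac{106396}{49119}}{3} = - \frac{2}{3} + \frac{1}{3} \cdot \frac{8811121735}{49119} = - \frac{2}{3} + \frac{8811121735}{147357} = \frac{8811023497}{147357} \approx 59794.0$)
$\frac{\sqrt{-93891 + 197020}}{436856} + \frac{296356}{p} = \frac{\sqrt{-93891 + 197020}}{436856} + \frac{296356}{\frac{8811023497}{147357}} = \sqrt{103129} \cdot \frac{1}{436856} + 296356 \cdot \frac{147357}{8811023497} = \frac{\sqrt{103129}}{436856} + \frac{43670131092}{8811023497} = \frac{43670131092}{8811023497} + \frac{\sqrt{103129}}{436856}$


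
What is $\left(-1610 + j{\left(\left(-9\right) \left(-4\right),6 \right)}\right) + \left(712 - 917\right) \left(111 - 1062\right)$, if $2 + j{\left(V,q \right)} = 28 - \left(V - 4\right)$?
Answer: $193339$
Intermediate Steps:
$j{\left(V,q \right)} = 30 - V$ ($j{\left(V,q \right)} = -2 - \left(-28 - 4 + V\right) = -2 - \left(-32 + V\right) = 30 - V$)
$\left(-1610 + j{\left(\left(-9\right) \left(-4\right),6 \right)}\right) + \left(712 - 917\right) \left(111 - 1062\right) = \left(-1610 + \left(30 - \left(-9\right) \left(-4\right)\right)\right) + \left(712 - 917\right) \left(111 - 1062\right) = \left(-1610 + \left(30 - 36\right)\right) - -194955 = \left(-1610 + \left(30 - 36\right)\right) + 194955 = \left(-1610 - 6\right) + 194955 = -1616 + 194955 = 193339$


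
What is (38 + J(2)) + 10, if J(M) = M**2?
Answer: 52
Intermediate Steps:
(38 + J(2)) + 10 = (38 + 2**2) + 10 = (38 + 4) + 10 = 42 + 10 = 52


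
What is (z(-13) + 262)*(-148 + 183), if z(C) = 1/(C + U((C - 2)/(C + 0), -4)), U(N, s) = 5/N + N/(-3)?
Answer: 3235645/353 ≈ 9166.1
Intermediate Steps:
U(N, s) = 5/N - N/3 (U(N, s) = 5/N + N*(-⅓) = 5/N - N/3)
z(C) = 1/(C + 5*C/(-2 + C) - (-2 + C)/(3*C)) (z(C) = 1/(C + (5/(((C - 2)/(C + 0))) - (C - 2)/(3*(C + 0)))) = 1/(C + (5/(((-2 + C)/C)) - (-2 + C)/(3*C))) = 1/(C + (5*(C/(-2 + C)) - (-2 + C)/(3*C))) = 1/(C + (5*C/(-2 + C) - (-2 + C)/(3*C))) = 1/(C + 5*C/(-2 + C) - (-2 + C)/(3*C)))
(z(-13) + 262)*(-148 + 183) = (3*(-13)*(-2 - 13)/(-4 + 3*(-13)³ + 4*(-13) + 8*(-13)²) + 262)*(-148 + 183) = (3*(-13)*(-15)/(-4 + 3*(-2197) - 52 + 8*169) + 262)*35 = (3*(-13)*(-15)/(-4 - 6591 - 52 + 1352) + 262)*35 = (3*(-13)*(-15)/(-5295) + 262)*35 = (3*(-13)*(-1/5295)*(-15) + 262)*35 = (-39/353 + 262)*35 = (92447/353)*35 = 3235645/353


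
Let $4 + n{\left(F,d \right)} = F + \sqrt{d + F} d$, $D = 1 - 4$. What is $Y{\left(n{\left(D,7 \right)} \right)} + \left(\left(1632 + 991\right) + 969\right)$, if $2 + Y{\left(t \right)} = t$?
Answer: $3597$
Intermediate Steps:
$D = -3$ ($D = 1 - 4 = -3$)
$n{\left(F,d \right)} = -4 + F + d \sqrt{F + d}$ ($n{\left(F,d \right)} = -4 + \left(F + \sqrt{d + F} d\right) = -4 + \left(F + \sqrt{F + d} d\right) = -4 + \left(F + d \sqrt{F + d}\right) = -4 + F + d \sqrt{F + d}$)
$Y{\left(t \right)} = -2 + t$
$Y{\left(n{\left(D,7 \right)} \right)} + \left(\left(1632 + 991\right) + 969\right) = \left(-2 - \left(7 - 7 \sqrt{-3 + 7}\right)\right) + \left(\left(1632 + 991\right) + 969\right) = \left(-2 - \left(7 - 14\right)\right) + \left(2623 + 969\right) = \left(-2 - -7\right) + 3592 = \left(-2 + 7\right) + 3592 = 5 + 3592 = 3597$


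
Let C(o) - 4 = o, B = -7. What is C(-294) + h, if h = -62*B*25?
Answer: 10560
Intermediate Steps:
C(o) = 4 + o
h = 10850 (h = -62*(-7)*25 = 434*25 = 10850)
C(-294) + h = (4 - 294) + 10850 = -290 + 10850 = 10560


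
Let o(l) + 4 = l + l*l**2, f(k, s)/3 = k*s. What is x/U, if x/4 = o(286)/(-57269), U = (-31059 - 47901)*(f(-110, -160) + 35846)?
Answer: 11696969/50106710929380 ≈ 2.3344e-7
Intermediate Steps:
f(k, s) = 3*k*s (f(k, s) = 3*(k*s) = 3*k*s)
U = -6999488160 (U = (-31059 - 47901)*(3*(-110)*(-160) + 35846) = -78960*(52800 + 35846) = -78960*88646 = -6999488160)
o(l) = -4 + l + l**3 (o(l) = -4 + (l + l*l**2) = -4 + (l + l**3) = -4 + l + l**3)
x = -93575752/57269 (x = 4*((-4 + 286 + 286**3)/(-57269)) = 4*((-4 + 286 + 23393656)*(-1/57269)) = 4*(23393938*(-1/57269)) = 4*(-23393938/57269) = -93575752/57269 ≈ -1634.0)
x/U = -93575752/57269/(-6999488160) = -93575752/57269*(-1/6999488160) = 11696969/50106710929380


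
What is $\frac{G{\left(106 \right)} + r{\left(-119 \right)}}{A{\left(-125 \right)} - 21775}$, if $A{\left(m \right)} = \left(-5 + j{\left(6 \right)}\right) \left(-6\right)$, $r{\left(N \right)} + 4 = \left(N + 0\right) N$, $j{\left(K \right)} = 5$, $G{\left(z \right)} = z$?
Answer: $- \frac{14263}{21775} \approx -0.65502$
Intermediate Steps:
$r{\left(N \right)} = -4 + N^{2}$ ($r{\left(N \right)} = -4 + \left(N + 0\right) N = -4 + N N = -4 + N^{2}$)
$A{\left(m \right)} = 0$ ($A{\left(m \right)} = \left(-5 + 5\right) \left(-6\right) = 0 \left(-6\right) = 0$)
$\frac{G{\left(106 \right)} + r{\left(-119 \right)}}{A{\left(-125 \right)} - 21775} = \frac{106 - \left(4 - \left(-119\right)^{2}\right)}{0 - 21775} = \frac{106 + \left(-4 + 14161\right)}{-21775} = \left(106 + 14157\right) \left(- \frac{1}{21775}\right) = 14263 \left(- \frac{1}{21775}\right) = - \frac{14263}{21775}$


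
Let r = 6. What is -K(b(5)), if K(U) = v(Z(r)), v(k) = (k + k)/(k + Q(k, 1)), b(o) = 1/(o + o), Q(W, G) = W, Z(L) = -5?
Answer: -1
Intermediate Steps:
b(o) = 1/(2*o)
v(k) = 1 (v(k) = (k + k)/(k + k) = (2*k)/((2*k)) = (2*k)*(1/(2*k)) = 1)
K(U) = 1
-K(b(5)) = -1*1 = -1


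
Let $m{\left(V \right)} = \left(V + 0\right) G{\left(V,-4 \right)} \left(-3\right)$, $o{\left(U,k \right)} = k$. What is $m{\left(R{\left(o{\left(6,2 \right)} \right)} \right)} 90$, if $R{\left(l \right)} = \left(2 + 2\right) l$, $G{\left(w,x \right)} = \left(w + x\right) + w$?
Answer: $-25920$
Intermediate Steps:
$G{\left(w,x \right)} = x + 2 w$
$R{\left(l \right)} = 4 l$
$m{\left(V \right)} = - 3 V \left(-4 + 2 V\right)$ ($m{\left(V \right)} = \left(V + 0\right) \left(-4 + 2 V\right) \left(-3\right) = V \left(-4 + 2 V\right) \left(-3\right) = - 3 V \left(-4 + 2 V\right)$)
$m{\left(R{\left(o{\left(6,2 \right)} \right)} \right)} 90 = 6 \cdot 4 \cdot 2 \left(2 - 4 \cdot 2\right) 90 = 6 \cdot 8 \left(2 - 8\right) 90 = 6 \cdot 8 \left(-6\right) 90 = \left(-288\right) 90 = -25920$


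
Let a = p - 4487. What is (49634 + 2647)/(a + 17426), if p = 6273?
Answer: 17427/6404 ≈ 2.7213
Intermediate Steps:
a = 1786 (a = 6273 - 4487 = 1786)
(49634 + 2647)/(a + 17426) = (49634 + 2647)/(1786 + 17426) = 52281/19212 = 52281*(1/19212) = 17427/6404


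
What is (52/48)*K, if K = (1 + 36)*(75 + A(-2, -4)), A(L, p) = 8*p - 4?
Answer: 6253/4 ≈ 1563.3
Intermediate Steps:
A(L, p) = -4 + 8*p
K = 1443 (K = (1 + 36)*(75 + (-4 + 8*(-4))) = 37*(75 + (-4 - 32)) = 37*(75 - 36) = 37*39 = 1443)
(52/48)*K = (52/48)*1443 = (52*(1/48))*1443 = (13/12)*1443 = 6253/4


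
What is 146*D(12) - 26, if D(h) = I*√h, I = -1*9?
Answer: -26 - 2628*√3 ≈ -4577.8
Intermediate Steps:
I = -9
D(h) = -9*√h
146*D(12) - 26 = 146*(-18*√3) - 26 = -2628*√3 - 26 = -26 - 2628*√3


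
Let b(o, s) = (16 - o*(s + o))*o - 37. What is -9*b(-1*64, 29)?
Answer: -1280691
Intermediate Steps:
b(o, s) = -37 + o*(16 - o*(o + s)) (b(o, s) = (16 - o*(o + s))*o - 37 = o*(16 - o*(o + s)) - 37 = -37 + o*(16 - o*(o + s)))
-9*b(-1*64, 29) = -9*(-37 - (-1*64)³ + 16*(-1*64) - 1*29*(-1*64)²) = -9*(-37 - 1*(-64)³ + 16*(-64) - 1*29*(-64)²) = -9*(-37 - 1*(-262144) - 1024 - 1*29*4096) = -9*(-37 + 262144 - 1024 - 118784) = -9*142299 = -1280691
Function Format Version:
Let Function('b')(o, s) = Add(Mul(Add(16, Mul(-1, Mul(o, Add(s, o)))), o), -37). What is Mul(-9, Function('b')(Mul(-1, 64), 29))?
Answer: -1280691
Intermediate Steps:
Function('b')(o, s) = Add(-37, Mul(o, Add(16, Mul(-1, o, Add(o, s))))) (Function('b')(o, s) = Add(Mul(Add(16, Mul(-1, Mul(o, Add(o, s)))), o), -37) = Add(Mul(Add(16, Mul(-1, o, Add(o, s))), o), -37) = Add(Mul(o, Add(16, Mul(-1, o, Add(o, s)))), -37) = Add(-37, Mul(o, Add(16, Mul(-1, o, Add(o, s))))))
Mul(-9, Function('b')(Mul(-1, 64), 29)) = Mul(-9, Add(-37, Mul(-1, Pow(Mul(-1, 64), 3)), Mul(16, Mul(-1, 64)), Mul(-1, 29, Pow(Mul(-1, 64), 2)))) = Mul(-9, Add(-37, Mul(-1, Pow(-64, 3)), Mul(16, -64), Mul(-1, 29, Pow(-64, 2)))) = Mul(-9, Add(-37, Mul(-1, -262144), -1024, Mul(-1, 29, 4096))) = Mul(-9, Add(-37, 262144, -1024, -118784)) = Mul(-9, 142299) = -1280691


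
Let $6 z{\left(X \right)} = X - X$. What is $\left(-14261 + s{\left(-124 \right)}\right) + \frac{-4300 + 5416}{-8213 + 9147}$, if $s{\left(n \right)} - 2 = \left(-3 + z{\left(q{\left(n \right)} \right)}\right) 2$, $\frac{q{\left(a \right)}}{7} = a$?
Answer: $- \frac{6661197}{467} \approx -14264.0$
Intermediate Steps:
$q{\left(a \right)} = 7 a$
$z{\left(X \right)} = 0$ ($z{\left(X \right)} = \frac{X - X}{6} = \frac{1}{6} \cdot 0 = 0$)
$s{\left(n \right)} = -4$ ($s{\left(n \right)} = 2 + \left(-3 + 0\right) 2 = 2 - 6 = -4$)
$\left(-14261 + s{\left(-124 \right)}\right) + \frac{-4300 + 5416}{-8213 + 9147} = \left(-14261 - 4\right) + \frac{-4300 + 5416}{-8213 + 9147} = -14265 + \frac{1116}{934} = -14265 + 1116 \cdot \frac{1}{934} = -14265 + \frac{558}{467} = - \frac{6661197}{467}$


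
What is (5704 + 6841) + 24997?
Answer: 37542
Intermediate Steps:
(5704 + 6841) + 24997 = 12545 + 24997 = 37542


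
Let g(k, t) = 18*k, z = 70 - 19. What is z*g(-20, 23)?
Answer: -18360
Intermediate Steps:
z = 51
z*g(-20, 23) = 51*(18*(-20)) = 51*(-360) = -18360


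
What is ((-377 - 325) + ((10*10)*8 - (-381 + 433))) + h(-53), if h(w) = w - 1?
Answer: -8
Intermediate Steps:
h(w) = -1 + w
((-377 - 325) + ((10*10)*8 - (-381 + 433))) + h(-53) = ((-377 - 325) + ((10*10)*8 - (-381 + 433))) + (-1 - 53) = (-702 + (100*8 - 1*52)) - 54 = (-702 + (800 - 52)) - 54 = (-702 + 748) - 54 = 46 - 54 = -8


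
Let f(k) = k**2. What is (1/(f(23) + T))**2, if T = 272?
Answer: 1/641601 ≈ 1.5586e-6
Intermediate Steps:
(1/(f(23) + T))**2 = (1/(23**2 + 272))**2 = (1/(529 + 272))**2 = (1/801)**2 = 1/641601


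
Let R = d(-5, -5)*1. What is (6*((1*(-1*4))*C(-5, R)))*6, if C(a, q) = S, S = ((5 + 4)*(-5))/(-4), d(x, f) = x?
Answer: -1620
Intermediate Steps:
S = 45/4 (S = (9*(-5))*(-¼) = -45*(-¼) = 45/4 ≈ 11.250)
R = -5 (R = -5*1 = -5)
C(a, q) = 45/4
(6*((1*(-1*4))*C(-5, R)))*6 = (6*((1*(-1*4))*(45/4)))*6 = (6*((1*(-4))*(45/4)))*6 = (6*(-4*45/4))*6 = (6*(-45))*6 = -270*6 = -1620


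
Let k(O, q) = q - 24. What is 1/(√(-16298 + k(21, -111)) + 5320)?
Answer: 5320/28318833 - I*√16433/28318833 ≈ 0.00018786 - 4.5267e-6*I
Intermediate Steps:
k(O, q) = -24 + q
1/(√(-16298 + k(21, -111)) + 5320) = 1/(√(-16298 + (-24 - 111)) + 5320) = 1/(√(-16298 - 135) + 5320) = 1/(√(-16433) + 5320) = 1/(I*√16433 + 5320) = 1/(5320 + I*√16433)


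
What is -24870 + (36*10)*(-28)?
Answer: -34950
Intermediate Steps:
-24870 + (36*10)*(-28) = -24870 + 360*(-28) = -24870 - 10080 = -34950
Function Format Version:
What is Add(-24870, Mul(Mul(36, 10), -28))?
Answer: -34950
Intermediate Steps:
Add(-24870, Mul(Mul(36, 10), -28)) = Add(-24870, Mul(360, -28)) = Add(-24870, -10080) = -34950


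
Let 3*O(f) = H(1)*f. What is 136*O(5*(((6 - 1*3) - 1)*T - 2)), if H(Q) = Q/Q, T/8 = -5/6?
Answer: -31280/9 ≈ -3475.6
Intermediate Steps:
T = -20/3 (T = 8*(-5/6) = 8*(-5*⅙) = 8*(-⅚) = -20/3 ≈ -6.6667)
H(Q) = 1
O(f) = f/3 (O(f) = (1*f)/3 = f/3)
136*O(5*(((6 - 1*3) - 1)*T - 2)) = 136*((5*(((6 - 1*3) - 1)*(-20/3) - 2))/3) = 136*((5*(((6 - 3) - 1)*(-20/3) - 2))/3) = 136*((5*((3 - 1)*(-20/3) - 2))/3) = 136*((5*(2*(-20/3) - 2))/3) = 136*((5*(-40/3 - 2))/3) = 136*((5*(-46/3))/3) = 136*((⅓)*(-230/3)) = 136*(-230/9) = -31280/9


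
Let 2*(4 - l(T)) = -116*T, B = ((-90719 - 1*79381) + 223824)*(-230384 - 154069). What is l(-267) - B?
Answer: 20654337490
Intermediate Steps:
B = -20654352972 (B = ((-90719 - 79381) + 223824)*(-384453) = (-170100 + 223824)*(-384453) = 53724*(-384453) = -20654352972)
l(T) = 4 + 58*T (l(T) = 4 - (-58)*T = 4 + 58*T)
l(-267) - B = (4 + 58*(-267)) - 1*(-20654352972) = (4 - 15486) + 20654352972 = -15482 + 20654352972 = 20654337490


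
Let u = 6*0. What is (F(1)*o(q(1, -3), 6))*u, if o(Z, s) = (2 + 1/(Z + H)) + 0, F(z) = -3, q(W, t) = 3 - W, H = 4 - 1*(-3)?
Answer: 0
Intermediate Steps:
H = 7 (H = 4 + 3 = 7)
u = 0
o(Z, s) = 2 + 1/(7 + Z) (o(Z, s) = (2 + 1/(Z + 7)) + 0 = (2 + 1/(7 + Z)) + 0 = 2 + 1/(7 + Z))
(F(1)*o(q(1, -3), 6))*u = -3*(15 + 2*(3 - 1*1))/(7 + (3 - 1*1))*0 = -3*(15 + 2*(3 - 1))/(7 + (3 - 1))*0 = -3*(15 + 2*2)/(7 + 2)*0 = -3*(15 + 4)/9*0 = -19/3*0 = 0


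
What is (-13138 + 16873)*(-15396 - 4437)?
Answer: -74076255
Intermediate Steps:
(-13138 + 16873)*(-15396 - 4437) = 3735*(-19833) = -74076255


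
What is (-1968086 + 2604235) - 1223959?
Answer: -587810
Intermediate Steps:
(-1968086 + 2604235) - 1223959 = 636149 - 1223959 = -587810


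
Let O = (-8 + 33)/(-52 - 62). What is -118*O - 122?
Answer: -5479/57 ≈ -96.123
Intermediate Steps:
O = -25/114 (O = 25/(-114) = 25*(-1/114) = -25/114 ≈ -0.21930)
-118*O - 122 = -118*(-25/114) - 122 = 1475/57 - 122 = -5479/57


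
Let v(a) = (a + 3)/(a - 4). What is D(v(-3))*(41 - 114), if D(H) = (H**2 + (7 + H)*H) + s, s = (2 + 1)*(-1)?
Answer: 219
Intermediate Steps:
s = -3 (s = 3*(-1) = -3)
v(a) = (3 + a)/(-4 + a)
D(H) = -3 + H**2 + H*(7 + H) (D(H) = (H**2 + (7 + H)*H) - 3 = (H**2 + H*(7 + H)) - 3 = -3 + H**2 + H*(7 + H))
D(v(-3))*(41 - 114) = (-3 + 2*((3 - 3)/(-4 - 3))**2 + 7*((3 - 3)/(-4 - 3)))*(41 - 114) = (-3 + 2*(0/(-7))**2 + 7*(0/(-7)))*(-73) = (-3 + 2*(-1/7*0)**2 + 7*(-1/7*0))*(-73) = (-3 + 2*0**2 + 7*0)*(-73) = (-3 + 2*0 + 0)*(-73) = (-3 + 0 + 0)*(-73) = -3*(-73) = 219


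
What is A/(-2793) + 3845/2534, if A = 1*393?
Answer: 463963/337022 ≈ 1.3767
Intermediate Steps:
A = 393
A/(-2793) + 3845/2534 = 393/(-2793) + 3845/2534 = 393*(-1/2793) + 3845*(1/2534) = -131/931 + 3845/2534 = 463963/337022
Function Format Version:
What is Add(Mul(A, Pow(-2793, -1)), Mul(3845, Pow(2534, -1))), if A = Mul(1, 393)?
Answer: Rational(463963, 337022) ≈ 1.3767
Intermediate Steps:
A = 393
Add(Mul(A, Pow(-2793, -1)), Mul(3845, Pow(2534, -1))) = Add(Mul(393, Pow(-2793, -1)), Mul(3845, Pow(2534, -1))) = Add(Mul(393, Rational(-1, 2793)), Mul(3845, Rational(1, 2534))) = Add(Rational(-131, 931), Rational(3845, 2534)) = Rational(463963, 337022)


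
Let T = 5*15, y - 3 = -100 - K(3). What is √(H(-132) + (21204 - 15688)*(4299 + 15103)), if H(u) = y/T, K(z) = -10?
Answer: √2675535771/5 ≈ 10345.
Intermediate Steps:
y = -87 (y = 3 + (-100 - 1*(-10)) = 3 + (-100 + 10) = 3 - 90 = -87)
T = 75
H(u) = -29/25 (H(u) = -87/75 = -87*1/75 = -29/25)
√(H(-132) + (21204 - 15688)*(4299 + 15103)) = √(-29/25 + (21204 - 15688)*(4299 + 15103)) = √(-29/25 + 5516*19402) = √(-29/25 + 107021432) = √(2675535771/25) = √2675535771/5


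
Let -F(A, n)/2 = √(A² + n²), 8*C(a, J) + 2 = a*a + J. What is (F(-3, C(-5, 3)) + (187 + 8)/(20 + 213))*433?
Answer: 84435/233 - 433*√313/2 ≈ -3467.9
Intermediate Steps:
C(a, J) = -¼ + J/8 + a²/8 (C(a, J) = -¼ + (a*a + J)/8 = -¼ + (a² + J)/8 = -¼ + (J + a²)/8 = -¼ + (J/8 + a²/8) = -¼ + J/8 + a²/8)
F(A, n) = -2*√(A² + n²)
(F(-3, C(-5, 3)) + (187 + 8)/(20 + 213))*433 = (-2*√((-3)² + (-¼ + (⅛)*3 + (⅛)*(-5)²)²) + (187 + 8)/(20 + 213))*433 = (-2*√(9 + (-¼ + 3/8 + (⅛)*25)²) + 195/233)*433 = (-2*√(9 + (-¼ + 3/8 + 25/8)²) + 195*(1/233))*433 = (-2*√(9 + (13/4)²) + 195/233)*433 = (-2*√(9 + 169/16) + 195/233)*433 = (-√313/2 + 195/233)*433 = (195/233 - √313/2)*433 = 84435/233 - 433*√313/2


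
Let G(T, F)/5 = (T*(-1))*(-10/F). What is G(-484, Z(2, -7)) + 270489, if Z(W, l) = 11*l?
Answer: 1895623/7 ≈ 2.7080e+5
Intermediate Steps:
G(T, F) = 50*T/F (G(T, F) = 5*((T*(-1))*(-10/F)) = 5*((-T)*(-10/F)) = 5*(10*T/F) = 50*T/F)
G(-484, Z(2, -7)) + 270489 = 50*(-484)/(11*(-7)) + 270489 = 50*(-484)/(-77) + 270489 = 50*(-484)*(-1/77) + 270489 = 2200/7 + 270489 = 1895623/7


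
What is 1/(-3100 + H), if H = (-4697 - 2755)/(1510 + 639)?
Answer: -2149/6669352 ≈ -0.00032222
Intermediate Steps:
H = -7452/2149 ≈ -3.4677
1/(-3100 + H) = 1/(-3100 - 7452/2149) = 1/(-6669352/2149) = -2149/6669352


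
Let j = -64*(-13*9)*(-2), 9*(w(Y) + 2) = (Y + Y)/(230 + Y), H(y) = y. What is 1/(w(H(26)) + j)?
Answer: -576/8627315 ≈ -6.6765e-5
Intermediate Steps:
w(Y) = -2 + 2*Y/(9*(230 + Y)) (w(Y) = -2 + ((Y + Y)/(230 + Y))/9 = -2 + ((2*Y)/(230 + Y))/9 = -2 + (2*Y/(230 + Y))/9 = -2 + 2*Y/(9*(230 + Y)))
j = -14976 (j = -(-7488)*(-2) = -64*234 = -14976)
1/(w(H(26)) + j) = 1/(4*(-1035 - 4*26)/(9*(230 + 26)) - 14976) = 1/((4/9)*(-1035 - 104)/256 - 14976) = 1/((4/9)*(1/256)*(-1139) - 14976) = 1/(-1139/576 - 14976) = 1/(-8627315/576) = -576/8627315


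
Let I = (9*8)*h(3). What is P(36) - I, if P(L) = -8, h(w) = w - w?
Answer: -8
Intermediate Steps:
h(w) = 0
I = 0 (I = (9*8)*0 = 72*0 = 0)
P(36) - I = -8 - 1*0 = -8 + 0 = -8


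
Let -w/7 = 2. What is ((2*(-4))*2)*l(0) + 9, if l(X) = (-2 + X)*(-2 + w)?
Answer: -503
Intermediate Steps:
w = -14 (w = -7*2 = -14)
l(X) = 32 - 16*X (l(X) = (-2 + X)*(-2 - 14) = (-2 + X)*(-16) = 32 - 16*X)
((2*(-4))*2)*l(0) + 9 = ((2*(-4))*2)*(32 - 16*0) + 9 = (-8*2)*(32 + 0) + 9 = -16*32 + 9 = -512 + 9 = -503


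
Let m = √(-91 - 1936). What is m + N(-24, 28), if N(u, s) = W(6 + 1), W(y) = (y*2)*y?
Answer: 98 + I*√2027 ≈ 98.0 + 45.022*I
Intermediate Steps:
W(y) = 2*y² (W(y) = (2*y)*y = 2*y²)
N(u, s) = 98 (N(u, s) = 2*(6 + 1)² = 2*7² = 2*49 = 98)
m = I*√2027 (m = √(-2027) = I*√2027 ≈ 45.022*I)
m + N(-24, 28) = I*√2027 + 98 = 98 + I*√2027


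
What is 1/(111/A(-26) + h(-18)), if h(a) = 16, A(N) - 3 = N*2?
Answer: 49/673 ≈ 0.072808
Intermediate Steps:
A(N) = 3 + 2*N (A(N) = 3 + N*2 = 3 + 2*N)
1/(111/A(-26) + h(-18)) = 1/(111/(3 + 2*(-26)) + 16) = 1/(111/(3 - 52) + 16) = 1/(111/(-49) + 16) = 1/(111*(-1/49) + 16) = 1/(-111/49 + 16) = 1/(673/49) = 49/673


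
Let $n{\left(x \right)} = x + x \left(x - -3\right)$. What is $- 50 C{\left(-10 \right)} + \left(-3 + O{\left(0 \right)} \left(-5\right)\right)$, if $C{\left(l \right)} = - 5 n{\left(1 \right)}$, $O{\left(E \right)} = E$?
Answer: $1247$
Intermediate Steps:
$n{\left(x \right)} = x + x \left(3 + x\right)$ ($n{\left(x \right)} = x + x \left(x + 3\right) = x + x \left(3 + x\right)$)
$C{\left(l \right)} = -25$ ($C{\left(l \right)} = - 5 \cdot 1 \left(4 + 1\right) = - 5 \cdot 1 \cdot 5 = \left(-5\right) 5 = -25$)
$- 50 C{\left(-10 \right)} + \left(-3 + O{\left(0 \right)} \left(-5\right)\right) = \left(-50\right) \left(-25\right) + \left(-3 + 0 \left(-5\right)\right) = 1250 + \left(-3 + 0\right) = 1250 - 3 = 1247$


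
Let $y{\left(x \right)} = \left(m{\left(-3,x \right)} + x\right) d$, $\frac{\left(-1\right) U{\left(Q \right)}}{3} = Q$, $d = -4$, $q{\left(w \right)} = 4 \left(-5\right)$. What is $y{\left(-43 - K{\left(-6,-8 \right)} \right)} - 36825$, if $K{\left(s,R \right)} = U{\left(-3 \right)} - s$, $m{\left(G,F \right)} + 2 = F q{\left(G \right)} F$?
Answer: $232535$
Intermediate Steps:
$q{\left(w \right)} = -20$
$U{\left(Q \right)} = - 3 Q$
$m{\left(G,F \right)} = -2 - 20 F^{2}$ ($m{\left(G,F \right)} = -2 + F \left(-20\right) F = -2 + - 20 F F = -2 - 20 F^{2}$)
$K{\left(s,R \right)} = 9 - s$ ($K{\left(s,R \right)} = \left(-3\right) \left(-3\right) - s = 9 - s$)
$y{\left(x \right)} = 8 - 4 x + 80 x^{2}$ ($y{\left(x \right)} = \left(\left(-2 - 20 x^{2}\right) + x\right) \left(-4\right) = \left(-2 + x - 20 x^{2}\right) \left(-4\right) = 8 - 4 x + 80 x^{2}$)
$y{\left(-43 - K{\left(-6,-8 \right)} \right)} - 36825 = \left(8 - 4 \left(-43 - \left(9 - -6\right)\right) + 80 \left(-43 - \left(9 - -6\right)\right)^{2}\right) - 36825 = \left(8 - 4 \left(-43 - \left(9 + 6\right)\right) + 80 \left(-43 - \left(9 + 6\right)\right)^{2}\right) - 36825 = \left(8 - 4 \left(-43 - 15\right) + 80 \left(-43 - 15\right)^{2}\right) - 36825 = \left(8 - -232 + 80 \left(-58\right)^{2}\right) - 36825 = \left(8 + 232 + 80 \cdot 3364\right) - 36825 = \left(8 + 232 + 269120\right) - 36825 = 269360 - 36825 = 232535$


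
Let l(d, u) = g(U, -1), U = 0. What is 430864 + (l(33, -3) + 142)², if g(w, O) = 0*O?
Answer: 451028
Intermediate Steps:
g(w, O) = 0
l(d, u) = 0
430864 + (l(33, -3) + 142)² = 430864 + (0 + 142)² = 430864 + 142² = 430864 + 20164 = 451028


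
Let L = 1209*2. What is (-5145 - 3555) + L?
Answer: -6282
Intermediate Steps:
L = 2418
(-5145 - 3555) + L = (-5145 - 3555) + 2418 = -8700 + 2418 = -6282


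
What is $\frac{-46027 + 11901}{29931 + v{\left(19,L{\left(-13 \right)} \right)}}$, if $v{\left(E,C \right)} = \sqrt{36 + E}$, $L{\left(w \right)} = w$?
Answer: $- \frac{46428423}{40721123} + \frac{17063 \sqrt{55}}{447932353} \approx -1.1399$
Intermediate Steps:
$\frac{-46027 + 11901}{29931 + v{\left(19,L{\left(-13 \right)} \right)}} = \frac{-46027 + 11901}{29931 + \sqrt{36 + 19}} = - \frac{34126}{29931 + \sqrt{55}}$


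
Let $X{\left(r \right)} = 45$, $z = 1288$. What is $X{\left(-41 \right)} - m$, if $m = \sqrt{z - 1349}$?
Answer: $45 - i \sqrt{61} \approx 45.0 - 7.8102 i$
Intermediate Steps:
$m = i \sqrt{61}$ ($m = \sqrt{1288 - 1349} = \sqrt{-61} = i \sqrt{61} \approx 7.8102 i$)
$X{\left(-41 \right)} - m = 45 - i \sqrt{61}$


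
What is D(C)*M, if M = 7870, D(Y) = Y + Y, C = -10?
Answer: -157400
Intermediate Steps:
D(Y) = 2*Y
D(C)*M = (2*(-10))*7870 = -20*7870 = -157400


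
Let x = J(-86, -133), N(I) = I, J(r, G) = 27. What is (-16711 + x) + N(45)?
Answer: -16639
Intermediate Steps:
x = 27
(-16711 + x) + N(45) = (-16711 + 27) + 45 = -16684 + 45 = -16639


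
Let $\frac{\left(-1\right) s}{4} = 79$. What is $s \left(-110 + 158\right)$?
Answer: $-15168$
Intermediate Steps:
$s = -316$ ($s = \left(-4\right) 79 = -316$)
$s \left(-110 + 158\right) = - 316 \left(-110 + 158\right) = \left(-316\right) 48 = -15168$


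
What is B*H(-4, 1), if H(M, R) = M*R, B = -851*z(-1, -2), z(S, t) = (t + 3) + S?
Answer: 0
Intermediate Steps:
z(S, t) = 3 + S + t (z(S, t) = (3 + t) + S = 3 + S + t)
B = 0 (B = -851*(3 - 1 - 2) = -851*0 = 0)
B*H(-4, 1) = 0*(-4*1) = 0*(-4) = 0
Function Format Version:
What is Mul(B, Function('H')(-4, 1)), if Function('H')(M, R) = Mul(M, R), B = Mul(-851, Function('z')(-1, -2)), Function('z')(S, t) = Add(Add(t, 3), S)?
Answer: 0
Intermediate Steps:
Function('z')(S, t) = Add(3, S, t) (Function('z')(S, t) = Add(Add(3, t), S) = Add(3, S, t))
B = 0 (B = Mul(-851, Add(3, -1, -2)) = Mul(-851, 0) = 0)
Mul(B, Function('H')(-4, 1)) = Mul(0, Mul(-4, 1)) = Mul(0, -4) = 0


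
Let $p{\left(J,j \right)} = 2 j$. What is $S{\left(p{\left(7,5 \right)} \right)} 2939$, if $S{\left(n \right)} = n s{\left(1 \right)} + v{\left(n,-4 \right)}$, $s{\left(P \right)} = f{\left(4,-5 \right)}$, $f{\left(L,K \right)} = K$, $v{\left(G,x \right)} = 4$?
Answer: $-135194$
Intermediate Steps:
$s{\left(P \right)} = -5$
$S{\left(n \right)} = 4 - 5 n$ ($S{\left(n \right)} = n \left(-5\right) + 4 = - 5 n + 4 = 4 - 5 n$)
$S{\left(p{\left(7,5 \right)} \right)} 2939 = \left(4 - 5 \cdot 2 \cdot 5\right) 2939 = \left(4 - 50\right) 2939 = \left(-46\right) 2939 = -135194$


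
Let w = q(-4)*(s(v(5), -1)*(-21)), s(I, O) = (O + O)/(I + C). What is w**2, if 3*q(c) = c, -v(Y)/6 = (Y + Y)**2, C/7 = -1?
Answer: 3136/368449 ≈ 0.0085113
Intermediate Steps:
C = -7 (C = 7*(-1) = -7)
v(Y) = -24*Y**2 (v(Y) = -6*(Y + Y)**2 = -6*4*Y**2 = -24*Y**2)
s(I, O) = 2*O/(-7 + I) (s(I, O) = (O + O)/(I - 7) = (2*O)/(-7 + I) = 2*O/(-7 + I))
q(c) = c/3
w = 56/607 (w = ((1/3)*(-4))*((2*(-1)/(-7 - 24*5**2))*(-21)) = -4*2*(-1)/(-7 - 24*25)*(-21)/3 = -4*2*(-1)/(-7 - 600)*(-21)/3 = -4*2*(-1)/(-607)*(-21)/3 = -4*2*(-1)*(-1/607)*(-21)/3 = -8*(-21)/1821 = -4/3*(-42/607) = 56/607 ≈ 0.092257)
w**2 = (56/607)**2 = 3136/368449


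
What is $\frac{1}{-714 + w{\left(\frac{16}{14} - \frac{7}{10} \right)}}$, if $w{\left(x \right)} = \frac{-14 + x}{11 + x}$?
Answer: $- \frac{801}{572863} \approx -0.0013982$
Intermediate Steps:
$w{\left(x \right)} = \frac{-14 + x}{11 + x}$
$\frac{1}{-714 + w{\left(\frac{16}{14} - \frac{7}{10} \right)}} = \frac{1}{-714 + \frac{-14 + \left(\frac{16}{14} - \frac{7}{10}\right)}{11 + \left(\frac{16}{14} - \frac{7}{10}\right)}} = \frac{1}{-714 + \frac{-14 + \left(16 \cdot \frac{1}{14} - \frac{7}{10}\right)}{11 + \left(16 \cdot \frac{1}{14} - \frac{7}{10}\right)}} = \frac{1}{-714 + \frac{-14 + \left(\frac{8}{7} - \frac{7}{10}\right)}{11 + \left(\frac{8}{7} - \frac{7}{10}\right)}} = \frac{1}{-714 + \frac{-14 + \frac{31}{70}}{11 + \frac{31}{70}}} = \frac{1}{-714 + \frac{1}{\frac{801}{70}} \left(- \frac{949}{70}\right)} = \frac{1}{-714 + \frac{70}{801} \left(- \frac{949}{70}\right)} = \frac{1}{-714 - \frac{949}{801}} = \frac{1}{- \frac{572863}{801}} = - \frac{801}{572863}$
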